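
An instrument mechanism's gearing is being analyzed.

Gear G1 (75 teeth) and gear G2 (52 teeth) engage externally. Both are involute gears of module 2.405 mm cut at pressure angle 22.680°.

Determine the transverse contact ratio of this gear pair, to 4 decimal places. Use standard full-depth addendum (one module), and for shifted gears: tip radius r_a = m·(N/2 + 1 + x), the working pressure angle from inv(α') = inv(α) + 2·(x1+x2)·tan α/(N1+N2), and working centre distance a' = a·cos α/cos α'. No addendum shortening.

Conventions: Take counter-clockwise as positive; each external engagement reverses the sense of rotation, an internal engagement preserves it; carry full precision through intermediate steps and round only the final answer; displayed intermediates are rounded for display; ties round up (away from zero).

single-mesh involute tooth geometry (75T engaging 52T at module 2.405)
base radii: r_b1 = 83.213548, r_b2 = 57.694726
tip radii: r_a1 = 92.592500, r_a2 = 64.935000
no profile shift: α' = α, a' = a
action lengths: √(r_a1²−r_b1²) = 40.606361, √(r_a2²−r_b2²) = 29.797194
base pitch p_b = π·m·cos α = 6.971282
CR = (40.606361 + 29.797194 − 152.717500·sin 22.68000°)/6.971282 = 1.652226
contact ratio ≈ 1.6522

1.6522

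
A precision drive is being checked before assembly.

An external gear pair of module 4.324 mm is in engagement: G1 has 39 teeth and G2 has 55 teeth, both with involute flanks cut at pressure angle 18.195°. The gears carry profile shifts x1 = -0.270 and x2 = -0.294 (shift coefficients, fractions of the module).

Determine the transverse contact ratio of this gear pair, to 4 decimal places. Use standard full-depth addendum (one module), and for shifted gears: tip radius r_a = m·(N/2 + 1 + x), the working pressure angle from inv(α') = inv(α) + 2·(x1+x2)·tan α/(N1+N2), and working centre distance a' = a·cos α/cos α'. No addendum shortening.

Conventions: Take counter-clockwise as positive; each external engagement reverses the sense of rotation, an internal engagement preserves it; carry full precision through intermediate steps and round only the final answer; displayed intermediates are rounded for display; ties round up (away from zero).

2.0591

recognized (one external pair, fixed centres): single-mesh tooth geometry, m = 4.324, N1 = 39, N2 = 55
base radii: r_b1 = 80.102041, r_b2 = 112.964417
tip radii: r_a1 = 87.474520, r_a2 = 121.962744
inv(α') = inv(18.195°) + 2·(-0.270-0.294)·tan α/(39+55) = 0.00717968  ⇒  α' = 15.77866°
a' = a·cos α / cos α' = 203.2280·cos 18.195°/cos 15.77866° = 200.626188
action lengths: √(r_a1²−r_b1²) = 35.149034, √(r_a2²−r_b2²) = 45.977727
base pitch p_b = π·m·cos α = 12.905025
CR = (35.149034 + 45.977727 − 200.626188·sin 15.77866°)/12.905025 = 2.059051
contact ratio ≈ 2.0591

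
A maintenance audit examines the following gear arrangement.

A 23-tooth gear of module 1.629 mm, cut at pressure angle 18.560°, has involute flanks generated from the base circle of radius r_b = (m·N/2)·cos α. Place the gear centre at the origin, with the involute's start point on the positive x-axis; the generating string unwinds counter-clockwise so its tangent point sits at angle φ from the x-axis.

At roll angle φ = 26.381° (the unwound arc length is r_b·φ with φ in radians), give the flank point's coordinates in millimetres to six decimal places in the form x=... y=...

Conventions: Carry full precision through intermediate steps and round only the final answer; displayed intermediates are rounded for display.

x=19.543064 y=0.565682

single-mesh involute tooth geometry (23T wheel at module 1.629)
pitch radius r_p = m·N/2 = 1.629·23/2 = 18.733500
base radius r_b = r_p·cos α = 18.733500·cos 18.560° = 17.759187
roll angle φ = 26.381° = 0.46043531 rad
x = r_b·(cos φ + φ·sin φ) = 19.543064
y = r_b·(sin φ − φ·cos φ) = 0.565682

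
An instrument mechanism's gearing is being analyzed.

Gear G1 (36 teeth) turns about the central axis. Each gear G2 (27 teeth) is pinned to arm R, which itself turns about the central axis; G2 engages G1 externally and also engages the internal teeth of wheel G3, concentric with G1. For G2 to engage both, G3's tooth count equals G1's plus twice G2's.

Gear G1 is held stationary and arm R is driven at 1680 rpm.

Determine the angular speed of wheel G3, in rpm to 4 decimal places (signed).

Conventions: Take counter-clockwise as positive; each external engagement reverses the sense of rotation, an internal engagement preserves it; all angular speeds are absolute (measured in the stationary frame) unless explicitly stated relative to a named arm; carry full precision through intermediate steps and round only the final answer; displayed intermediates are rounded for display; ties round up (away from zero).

recognized (axles ride arm R): planetary set, 36/27/90 teeth
normalise by the input: solve with ω_arm = 1, then scale by 1680 rpm
ring teeth: 36 + 2·27 = 90
36(ω_sun−ω_arm) = −90(ω_ring−ω_arm),  ω_sun = 0, ω_arm = 1
ω_ring = 1 − (36/90)(0−1) = 7/5
scale: ω_ring = 7/5 × 1680 rpm = +2352.0000 rpm

+2352.0000 rpm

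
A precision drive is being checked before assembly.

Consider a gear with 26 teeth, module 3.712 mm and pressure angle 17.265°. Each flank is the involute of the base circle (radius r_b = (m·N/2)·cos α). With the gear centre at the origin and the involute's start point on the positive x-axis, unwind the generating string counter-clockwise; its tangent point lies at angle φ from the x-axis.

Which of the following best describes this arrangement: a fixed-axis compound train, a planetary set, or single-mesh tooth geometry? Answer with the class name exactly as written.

single-mesh involute tooth geometry (26T wheel at module 3.712)
classification: single-mesh tooth geometry

single-mesh tooth geometry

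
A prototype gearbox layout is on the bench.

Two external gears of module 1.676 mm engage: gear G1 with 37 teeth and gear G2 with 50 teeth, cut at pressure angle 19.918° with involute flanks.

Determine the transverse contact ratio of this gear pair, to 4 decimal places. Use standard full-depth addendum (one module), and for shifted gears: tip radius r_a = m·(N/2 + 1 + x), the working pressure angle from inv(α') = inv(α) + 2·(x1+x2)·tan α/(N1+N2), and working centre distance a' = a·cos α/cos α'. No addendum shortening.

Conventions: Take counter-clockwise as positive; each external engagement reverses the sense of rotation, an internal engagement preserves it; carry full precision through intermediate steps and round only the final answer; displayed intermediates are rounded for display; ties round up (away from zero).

single-mesh involute tooth geometry (37T engaging 50T at module 1.676)
base radii: r_b1 = 29.151257, r_b2 = 39.393590
tip radii: r_a1 = 32.682000, r_a2 = 43.576000
no profile shift: α' = α, a' = a
action lengths: √(r_a1²−r_b1²) = 14.775566, √(r_a2²−r_b2²) = 18.628281
base pitch p_b = π·m·cos α = 4.950345
CR = (14.775566 + 18.628281 − 72.906000·sin 19.91800°)/4.950345 = 1.730506
contact ratio ≈ 1.7305

1.7305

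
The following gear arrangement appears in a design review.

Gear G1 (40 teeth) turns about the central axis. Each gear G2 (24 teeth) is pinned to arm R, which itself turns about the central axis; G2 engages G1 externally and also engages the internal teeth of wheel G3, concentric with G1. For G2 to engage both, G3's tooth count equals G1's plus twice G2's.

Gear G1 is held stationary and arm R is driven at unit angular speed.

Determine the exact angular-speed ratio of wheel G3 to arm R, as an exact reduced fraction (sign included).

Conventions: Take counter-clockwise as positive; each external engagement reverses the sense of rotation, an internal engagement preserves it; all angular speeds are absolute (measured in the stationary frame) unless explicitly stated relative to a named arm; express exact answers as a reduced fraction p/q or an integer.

planetary set (40T centre, 24T on arm, 88T internal) — Willis relation
ring teeth: 40 + 2·24 = 88
40(ω_sun−ω_arm) = −88(ω_ring−ω_arm),  ω_sun = 0, ω_arm = 1
ω_ring = 1 − (40/88)(0−1) = 16/11
ω_out/ω_in = 16/11

16/11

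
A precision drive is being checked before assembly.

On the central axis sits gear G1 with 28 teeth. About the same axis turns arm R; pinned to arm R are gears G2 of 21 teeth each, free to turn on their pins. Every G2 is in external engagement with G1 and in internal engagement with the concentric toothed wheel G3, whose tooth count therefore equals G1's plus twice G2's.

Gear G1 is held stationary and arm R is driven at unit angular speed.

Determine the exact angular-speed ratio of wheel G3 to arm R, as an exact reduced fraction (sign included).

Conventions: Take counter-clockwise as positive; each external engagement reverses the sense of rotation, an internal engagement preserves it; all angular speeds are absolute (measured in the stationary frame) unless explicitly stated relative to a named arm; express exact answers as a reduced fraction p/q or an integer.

7/5

planetary set (28T centre, 21T on arm, 70T internal) — Willis relation
ring teeth: 28 + 2·21 = 70
28(ω_sun−ω_arm) = −70(ω_ring−ω_arm),  ω_sun = 0, ω_arm = 1
ω_ring = 1 − (28/70)(0−1) = 7/5
ω_out/ω_in = 7/5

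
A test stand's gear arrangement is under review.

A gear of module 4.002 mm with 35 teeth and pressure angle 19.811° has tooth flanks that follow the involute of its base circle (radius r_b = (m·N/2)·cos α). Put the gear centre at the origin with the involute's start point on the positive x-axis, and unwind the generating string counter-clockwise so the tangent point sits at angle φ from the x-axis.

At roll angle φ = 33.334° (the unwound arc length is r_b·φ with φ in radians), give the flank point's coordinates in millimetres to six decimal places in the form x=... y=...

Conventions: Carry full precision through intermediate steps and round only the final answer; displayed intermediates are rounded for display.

x=76.115162 y=4.180432

class = single-mesh tooth geometry [base-circle involute, m = 4.002, 35T]
pitch radius r_p = m·N/2 = 4.002·35/2 = 70.035000
base radius r_b = r_p·cos α = 70.035000·cos 19.811° = 65.890029
roll angle φ = 33.334° = 0.58178805 rad
x = r_b·(cos φ + φ·sin φ) = 76.115162
y = r_b·(sin φ − φ·cos φ) = 4.180432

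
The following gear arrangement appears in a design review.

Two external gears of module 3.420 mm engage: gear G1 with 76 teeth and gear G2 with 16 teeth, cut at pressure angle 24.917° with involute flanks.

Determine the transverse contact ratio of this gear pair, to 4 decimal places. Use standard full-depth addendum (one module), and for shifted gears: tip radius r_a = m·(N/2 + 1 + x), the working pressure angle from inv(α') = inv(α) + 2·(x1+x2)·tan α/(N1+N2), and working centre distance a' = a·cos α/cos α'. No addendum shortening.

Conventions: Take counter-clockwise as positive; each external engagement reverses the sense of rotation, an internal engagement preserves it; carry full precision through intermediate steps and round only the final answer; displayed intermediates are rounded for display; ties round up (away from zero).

1.4748

single-mesh involute tooth geometry (76T engaging 16T at module 3.420)
base radii: r_b1 = 117.863200, r_b2 = 24.813305
tip radii: r_a1 = 133.380000, r_a2 = 30.780000
no profile shift: α' = α, a' = a
action lengths: √(r_a1²−r_b1²) = 62.437893, √(r_a2²−r_b2²) = 18.212860
base pitch p_b = π·m·cos α = 9.744162
CR = (62.437893 + 18.212860 − 157.320000·sin 24.91700°)/9.744162 = 1.474838
contact ratio ≈ 1.4748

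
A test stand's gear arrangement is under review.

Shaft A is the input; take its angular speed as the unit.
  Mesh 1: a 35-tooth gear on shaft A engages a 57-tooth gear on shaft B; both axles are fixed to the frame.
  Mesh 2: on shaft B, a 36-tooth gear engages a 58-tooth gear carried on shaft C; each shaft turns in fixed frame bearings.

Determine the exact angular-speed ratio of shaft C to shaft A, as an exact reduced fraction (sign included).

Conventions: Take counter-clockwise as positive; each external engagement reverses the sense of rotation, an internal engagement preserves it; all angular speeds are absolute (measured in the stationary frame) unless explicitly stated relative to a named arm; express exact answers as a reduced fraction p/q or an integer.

class = fixed-axis compound train [2 meshes; 2 ratios multiply, 2 sense flips]
mesh 1 [35T→57T]: running ratio 35/57, sense −
mesh 2 [36T→58T]: running ratio 210/551, sense +
ω_out/ω_in = 210/551

210/551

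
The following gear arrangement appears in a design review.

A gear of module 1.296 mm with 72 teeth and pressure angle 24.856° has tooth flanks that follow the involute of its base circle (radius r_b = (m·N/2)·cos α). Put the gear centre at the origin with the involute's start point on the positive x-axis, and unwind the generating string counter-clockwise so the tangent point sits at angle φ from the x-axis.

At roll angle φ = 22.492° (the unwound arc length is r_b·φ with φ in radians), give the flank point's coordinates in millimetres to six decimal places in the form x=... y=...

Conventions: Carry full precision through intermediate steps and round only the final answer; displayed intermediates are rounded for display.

x=45.471429 y=0.840578

single-mesh involute tooth geometry (72T wheel at module 1.296)
pitch radius r_p = m·N/2 = 1.296·72/2 = 46.656000
base radius r_b = r_p·cos α = 46.656000·cos 24.856° = 42.334118
roll angle φ = 22.492° = 0.39255946 rad
x = r_b·(cos φ + φ·sin φ) = 45.471429
y = r_b·(sin φ − φ·cos φ) = 0.840578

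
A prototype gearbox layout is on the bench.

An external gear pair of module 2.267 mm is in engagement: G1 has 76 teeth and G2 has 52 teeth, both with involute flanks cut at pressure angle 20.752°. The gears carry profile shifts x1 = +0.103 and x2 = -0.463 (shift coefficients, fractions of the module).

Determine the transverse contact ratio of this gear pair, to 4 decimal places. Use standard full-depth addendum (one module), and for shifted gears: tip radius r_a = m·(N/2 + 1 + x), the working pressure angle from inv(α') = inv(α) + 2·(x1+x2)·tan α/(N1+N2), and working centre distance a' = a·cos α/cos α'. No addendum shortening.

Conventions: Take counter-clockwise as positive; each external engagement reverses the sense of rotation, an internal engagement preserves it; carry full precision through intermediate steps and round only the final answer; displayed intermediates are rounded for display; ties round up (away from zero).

topology: single-mesh involute geometry — m = 2.267, 76T/52T pair
base radii: r_b1 = 80.557092, r_b2 = 55.118011
tip radii: r_a1 = 88.646501, r_a2 = 60.159379
inv(α') = inv(20.752°) + 2·(+0.103-0.463)·tan α/(76+52) = 0.01458395  ⇒  α' = 19.86036°
a' = a·cos α / cos α' = 145.0880·cos 20.752°/cos 19.86036° = 144.254892
action lengths: √(r_a1²−r_b1²) = 36.996716, √(r_a2²−r_b2²) = 24.107173
base pitch p_b = π·m·cos α = 6.659936
CR = (36.996716 + 24.107173 − 144.254892·sin 19.86036°)/6.659936 = 1.816284
contact ratio ≈ 1.8163

1.8163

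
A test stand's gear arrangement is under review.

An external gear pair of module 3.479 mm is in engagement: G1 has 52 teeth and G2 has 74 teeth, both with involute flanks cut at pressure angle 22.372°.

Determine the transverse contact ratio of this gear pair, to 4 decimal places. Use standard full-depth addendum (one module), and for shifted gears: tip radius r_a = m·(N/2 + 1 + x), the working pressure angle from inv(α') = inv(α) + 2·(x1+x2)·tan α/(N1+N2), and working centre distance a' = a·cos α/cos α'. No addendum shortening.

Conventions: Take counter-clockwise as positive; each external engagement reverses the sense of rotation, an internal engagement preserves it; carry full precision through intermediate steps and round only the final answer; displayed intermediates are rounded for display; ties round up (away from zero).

class = single-mesh tooth geometry [involute pair 52T × 74T, m = 3.479]
base radii: r_b1 = 83.645722, r_b2 = 119.034296
tip radii: r_a1 = 93.933000, r_a2 = 132.202000
no profile shift: α' = α, a' = a
action lengths: √(r_a1²−r_b1²) = 42.741101, √(r_a2²−r_b2²) = 57.516998
base pitch p_b = π·m·cos α = 10.106953
CR = (42.741101 + 57.516998 − 219.177000·sin 22.37200°)/10.106953 = 1.665712
contact ratio ≈ 1.6657

1.6657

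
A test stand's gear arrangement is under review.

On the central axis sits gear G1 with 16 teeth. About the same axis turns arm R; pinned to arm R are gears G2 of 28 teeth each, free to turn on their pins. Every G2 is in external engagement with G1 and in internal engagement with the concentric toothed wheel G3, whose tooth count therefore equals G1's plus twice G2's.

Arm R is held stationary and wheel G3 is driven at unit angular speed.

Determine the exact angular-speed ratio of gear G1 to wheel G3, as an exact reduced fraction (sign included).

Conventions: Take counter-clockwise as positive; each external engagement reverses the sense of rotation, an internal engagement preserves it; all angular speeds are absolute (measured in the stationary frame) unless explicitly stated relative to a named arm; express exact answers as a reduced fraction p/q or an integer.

class = planetary set [G3 = 16+2·28 = 72; Willis about the carrier]
ring teeth: 16 + 2·28 = 72
16(ω_sun−ω_arm) = −72(ω_ring−ω_arm),  ω_arm = 0, ω_ring = 1
ω_sun = 0 − (72/16)(1−0) = -9/2
ω_out/ω_in = -9/2

-9/2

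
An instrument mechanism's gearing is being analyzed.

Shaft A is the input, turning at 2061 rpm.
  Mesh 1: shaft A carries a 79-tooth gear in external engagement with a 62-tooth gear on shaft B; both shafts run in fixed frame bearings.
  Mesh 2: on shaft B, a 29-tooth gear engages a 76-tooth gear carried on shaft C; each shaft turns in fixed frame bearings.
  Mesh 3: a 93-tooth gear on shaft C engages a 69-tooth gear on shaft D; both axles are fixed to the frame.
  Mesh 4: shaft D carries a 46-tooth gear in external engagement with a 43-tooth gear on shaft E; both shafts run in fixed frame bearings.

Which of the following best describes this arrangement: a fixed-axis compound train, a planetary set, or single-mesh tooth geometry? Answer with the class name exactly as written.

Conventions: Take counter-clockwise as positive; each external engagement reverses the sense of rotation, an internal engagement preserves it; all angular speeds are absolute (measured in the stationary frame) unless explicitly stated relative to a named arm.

recognized (5 fixed axles, 4 meshes): fixed-axis compound train
classification: fixed-axis compound train

fixed-axis compound train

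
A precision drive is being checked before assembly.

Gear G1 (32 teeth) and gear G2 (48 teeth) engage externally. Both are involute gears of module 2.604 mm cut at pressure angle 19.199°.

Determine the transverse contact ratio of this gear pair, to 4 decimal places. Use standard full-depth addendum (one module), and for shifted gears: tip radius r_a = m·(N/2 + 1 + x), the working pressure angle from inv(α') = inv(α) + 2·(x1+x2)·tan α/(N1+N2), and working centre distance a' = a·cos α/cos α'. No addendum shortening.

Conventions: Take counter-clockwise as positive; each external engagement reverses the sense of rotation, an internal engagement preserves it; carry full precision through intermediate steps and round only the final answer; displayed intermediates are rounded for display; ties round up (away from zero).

single-mesh involute tooth geometry (32T engaging 48T at module 2.604)
base radii: r_b1 = 39.346736, r_b2 = 59.020104
tip radii: r_a1 = 44.268000, r_a2 = 65.100000
no profile shift: α' = α, a' = a
action lengths: √(r_a1²−r_b1²) = 20.285221, √(r_a2²−r_b2²) = 27.470662
base pitch p_b = π·m·cos α = 7.725714
CR = (20.285221 + 27.470662 − 104.160000·sin 19.19900°)/7.725714 = 1.747780
contact ratio ≈ 1.7478

1.7478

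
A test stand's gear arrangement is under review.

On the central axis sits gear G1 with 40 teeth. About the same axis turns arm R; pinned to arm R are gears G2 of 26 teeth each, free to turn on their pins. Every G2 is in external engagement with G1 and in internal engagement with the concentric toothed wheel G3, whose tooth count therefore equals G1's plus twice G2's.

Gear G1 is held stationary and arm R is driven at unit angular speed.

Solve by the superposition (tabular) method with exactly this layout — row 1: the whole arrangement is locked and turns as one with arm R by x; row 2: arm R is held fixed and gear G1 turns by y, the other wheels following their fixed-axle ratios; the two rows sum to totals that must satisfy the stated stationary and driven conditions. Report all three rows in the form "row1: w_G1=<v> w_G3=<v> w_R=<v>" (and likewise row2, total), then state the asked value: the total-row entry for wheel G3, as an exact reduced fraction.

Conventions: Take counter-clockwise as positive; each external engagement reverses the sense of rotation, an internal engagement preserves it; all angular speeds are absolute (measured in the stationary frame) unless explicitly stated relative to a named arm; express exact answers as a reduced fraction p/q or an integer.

planetary set (40T centre, 26T on arm, 92T internal) — Willis relation
row 1 (train locked, turned with arm): all members turn x
row 2 (arm held, sun turns y): ω_ring = −(40/92)·y, ω_arm = 0
boundary: total ω_sun = x + y = 0 and total ω_arm = x = 1  ⇒  y = -1, x = 1
row 2 ring = −(40/92)·(-1) = 10/23
totals (row 1 + row 2): sun 1 + (-1) = 0, ring 1 + 10/23 = 33/23, arm 1 + 0 = 1
asked cell (total, ring) = 33/23

row1: w_G1=1 w_G3=1 w_R=1
row2: w_G1=-1 w_G3=10/23 w_R=0
total: w_G1=0 w_G3=33/23 w_R=1
asked value: 33/23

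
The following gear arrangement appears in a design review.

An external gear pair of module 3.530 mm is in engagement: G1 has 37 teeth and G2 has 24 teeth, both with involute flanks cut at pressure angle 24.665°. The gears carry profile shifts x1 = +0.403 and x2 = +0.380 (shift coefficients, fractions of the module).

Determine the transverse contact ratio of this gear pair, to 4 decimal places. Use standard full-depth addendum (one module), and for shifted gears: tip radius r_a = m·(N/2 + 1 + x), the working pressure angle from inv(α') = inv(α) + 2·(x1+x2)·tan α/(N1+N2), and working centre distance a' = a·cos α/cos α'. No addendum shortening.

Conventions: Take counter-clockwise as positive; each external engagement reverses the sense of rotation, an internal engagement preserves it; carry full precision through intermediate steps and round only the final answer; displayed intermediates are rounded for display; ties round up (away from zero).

single-mesh involute tooth geometry (37T engaging 24T at module 3.530)
base radii: r_b1 = 59.346785, r_b2 = 38.495212
tip radii: r_a1 = 70.257590, r_a2 = 47.231400
inv(α') = inv(24.665°) + 2·(+0.403+0.380)·tan α/(37+24) = 0.04051213  ⇒  α' = 27.48109°
a' = a·cos α / cos α' = 107.6650·cos 24.665°/cos 27.48109° = 110.286357
action lengths: √(r_a1²−r_b1²) = 37.604362, √(r_a2²−r_b2²) = 27.366472
base pitch p_b = π·m·cos α = 10.078023
CR = (37.604362 + 27.366472 − 110.286357·sin 27.48109°)/10.078023 = 1.396956
contact ratio ≈ 1.3970

1.3970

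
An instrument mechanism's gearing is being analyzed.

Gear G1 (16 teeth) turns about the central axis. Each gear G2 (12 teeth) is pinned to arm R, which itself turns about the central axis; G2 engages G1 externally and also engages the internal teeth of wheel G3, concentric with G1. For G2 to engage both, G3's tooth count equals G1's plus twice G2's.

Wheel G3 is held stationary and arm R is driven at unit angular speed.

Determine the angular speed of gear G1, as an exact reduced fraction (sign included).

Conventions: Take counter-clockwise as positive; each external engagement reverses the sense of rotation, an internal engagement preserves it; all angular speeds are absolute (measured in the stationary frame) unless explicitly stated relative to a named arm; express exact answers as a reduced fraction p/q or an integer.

7/2

planetary set (16T centre, 12T on arm, 40T internal) — Willis relation
ring teeth: 16 + 2·12 = 40
16(ω_sun−ω_arm) = −40(ω_ring−ω_arm),  ω_ring = 0, ω_arm = 1
ω_sun = 1 − (40/16)(0−1) = 7/2
exact speed ratio = 7/2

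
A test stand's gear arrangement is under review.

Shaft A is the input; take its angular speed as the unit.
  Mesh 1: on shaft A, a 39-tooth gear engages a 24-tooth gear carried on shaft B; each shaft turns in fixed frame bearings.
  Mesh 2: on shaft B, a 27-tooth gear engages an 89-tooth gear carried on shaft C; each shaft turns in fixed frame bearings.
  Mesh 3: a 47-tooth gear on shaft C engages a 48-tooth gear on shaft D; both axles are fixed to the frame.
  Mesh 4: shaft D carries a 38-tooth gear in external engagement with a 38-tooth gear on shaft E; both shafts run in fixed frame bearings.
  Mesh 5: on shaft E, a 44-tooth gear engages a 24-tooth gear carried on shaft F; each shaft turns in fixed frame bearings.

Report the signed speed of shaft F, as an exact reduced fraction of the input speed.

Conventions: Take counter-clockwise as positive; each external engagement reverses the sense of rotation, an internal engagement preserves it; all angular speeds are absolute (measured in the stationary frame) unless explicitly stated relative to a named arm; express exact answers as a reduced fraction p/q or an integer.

5-mesh fixed-axis compound train (all bearings frame-fixed)
mesh 1 [39T→24T]: |ω|/ω_in = 1×39/24 = 13/8, sense flips to −
mesh 2 [27T→89T]: |ω|/ω_in = (13/8)×27/89 = 351/712, sense flips to +
mesh 3 [47T→48T]: |ω|/ω_in = (351/712)×47/48 = 5499/11392, sense flips to −
mesh 4 [38T→38T]: |ω|/ω_in = (5499/11392)×38/38 = 5499/11392, sense flips to +
mesh 5 [44T→24T]: |ω|/ω_in = (5499/11392)×44/24 = 20163/22784, sense flips to −
signed output speed (× input speed) = -20163/22784

-20163/22784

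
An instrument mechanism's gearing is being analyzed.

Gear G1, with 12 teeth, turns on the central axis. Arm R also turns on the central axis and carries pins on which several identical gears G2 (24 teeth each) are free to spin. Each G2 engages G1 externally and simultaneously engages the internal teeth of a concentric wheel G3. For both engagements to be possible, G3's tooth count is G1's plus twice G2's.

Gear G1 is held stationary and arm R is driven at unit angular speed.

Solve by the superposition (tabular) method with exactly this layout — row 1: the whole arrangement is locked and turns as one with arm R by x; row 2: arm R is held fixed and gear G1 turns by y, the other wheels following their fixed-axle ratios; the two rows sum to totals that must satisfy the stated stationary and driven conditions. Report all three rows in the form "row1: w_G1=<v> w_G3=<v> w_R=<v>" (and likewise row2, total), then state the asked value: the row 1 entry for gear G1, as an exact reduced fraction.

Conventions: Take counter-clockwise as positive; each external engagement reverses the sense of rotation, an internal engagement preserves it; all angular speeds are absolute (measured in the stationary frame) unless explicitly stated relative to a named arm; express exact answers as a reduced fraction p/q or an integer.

row1: w_G1=1 w_G3=1 w_R=1
row2: w_G1=-1 w_G3=1/5 w_R=0
total: w_G1=0 w_G3=6/5 w_R=1
asked value: 1

planetary set (12T centre, 24T on arm, 60T internal) — Willis relation
superposition row 1 [locked train]: every member turns x
row 2 (arm held, sun turns y): ω_ring = −(12/60)·y, ω_arm = 0
boundary: total ω_sun = x + y = 0 and total ω_arm = x = 1  ⇒  y = -1, x = 1
row 2 ring = −(12/60)·(-1) = 1/5
totals (row 1 + row 2): sun 1 + (-1) = 0, ring 1 + 1/5 = 6/5, arm 1 + 0 = 1
asked cell (row1, sun) = 1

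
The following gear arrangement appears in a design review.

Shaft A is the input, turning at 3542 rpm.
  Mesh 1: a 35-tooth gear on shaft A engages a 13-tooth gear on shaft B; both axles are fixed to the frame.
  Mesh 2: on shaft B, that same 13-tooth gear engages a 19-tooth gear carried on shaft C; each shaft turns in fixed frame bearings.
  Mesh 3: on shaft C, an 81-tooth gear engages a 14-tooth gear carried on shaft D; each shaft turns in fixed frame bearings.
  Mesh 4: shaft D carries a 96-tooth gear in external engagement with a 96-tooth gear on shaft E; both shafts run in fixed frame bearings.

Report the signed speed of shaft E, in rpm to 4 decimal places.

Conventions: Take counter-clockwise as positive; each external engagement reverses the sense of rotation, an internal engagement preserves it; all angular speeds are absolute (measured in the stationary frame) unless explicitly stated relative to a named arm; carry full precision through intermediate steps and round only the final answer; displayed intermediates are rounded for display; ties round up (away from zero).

+37750.2632 rpm

4-mesh fixed-axis compound train (all bearings frame-fixed)
mesh 1 [35T→13T]: ω = 3542.0000×35/13 = 9536.1538 rpm, sense flips to −
mesh 2 [13T→19T]: ω = 9536.1538×13/19 = 6524.7368 rpm, sense flips to +
mesh 3 [81T→14T]: ω = 6524.7368×81/14 = 37750.2632 rpm, sense flips to −
mesh 4 [96T→96T]: ω = 37750.2632×96/96 = 37750.2632 rpm, sense flips to +
signed output speed = +37750.2632 rpm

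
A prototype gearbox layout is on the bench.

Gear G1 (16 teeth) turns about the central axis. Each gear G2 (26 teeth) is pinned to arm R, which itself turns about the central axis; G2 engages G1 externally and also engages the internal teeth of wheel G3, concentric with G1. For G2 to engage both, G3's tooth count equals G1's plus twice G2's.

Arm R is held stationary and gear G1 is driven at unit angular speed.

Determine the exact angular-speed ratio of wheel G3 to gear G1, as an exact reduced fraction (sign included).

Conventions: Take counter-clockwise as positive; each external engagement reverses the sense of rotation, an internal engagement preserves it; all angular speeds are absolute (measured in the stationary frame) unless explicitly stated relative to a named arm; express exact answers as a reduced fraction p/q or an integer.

topology: planetary set — G1 16T / G2 26T / G3 68T, arm = carrier (Willis)
ring teeth: 16 + 2·26 = 68
16(ω_sun−ω_arm) = −68(ω_ring−ω_arm),  ω_arm = 0, ω_sun = 1
ω_ring = 0 − (16/68)(1−0) = -4/17
ω_out/ω_in = -4/17

-4/17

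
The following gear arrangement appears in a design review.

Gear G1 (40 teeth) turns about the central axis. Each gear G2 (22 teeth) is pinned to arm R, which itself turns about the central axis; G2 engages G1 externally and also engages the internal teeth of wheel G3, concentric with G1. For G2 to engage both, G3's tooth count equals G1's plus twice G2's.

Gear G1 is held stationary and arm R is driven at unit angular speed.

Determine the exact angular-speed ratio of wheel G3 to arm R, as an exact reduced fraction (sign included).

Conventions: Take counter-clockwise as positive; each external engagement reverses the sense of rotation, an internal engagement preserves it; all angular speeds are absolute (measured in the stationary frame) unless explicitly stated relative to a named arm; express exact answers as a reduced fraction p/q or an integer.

planetary set (40T centre, 22T on arm, 84T internal) — Willis relation
ring teeth: 40 + 2·22 = 84
40(ω_sun−ω_arm) = −84(ω_ring−ω_arm),  ω_sun = 0, ω_arm = 1
ω_ring = 1 − (40/84)(0−1) = 31/21
ω_out/ω_in = 31/21

31/21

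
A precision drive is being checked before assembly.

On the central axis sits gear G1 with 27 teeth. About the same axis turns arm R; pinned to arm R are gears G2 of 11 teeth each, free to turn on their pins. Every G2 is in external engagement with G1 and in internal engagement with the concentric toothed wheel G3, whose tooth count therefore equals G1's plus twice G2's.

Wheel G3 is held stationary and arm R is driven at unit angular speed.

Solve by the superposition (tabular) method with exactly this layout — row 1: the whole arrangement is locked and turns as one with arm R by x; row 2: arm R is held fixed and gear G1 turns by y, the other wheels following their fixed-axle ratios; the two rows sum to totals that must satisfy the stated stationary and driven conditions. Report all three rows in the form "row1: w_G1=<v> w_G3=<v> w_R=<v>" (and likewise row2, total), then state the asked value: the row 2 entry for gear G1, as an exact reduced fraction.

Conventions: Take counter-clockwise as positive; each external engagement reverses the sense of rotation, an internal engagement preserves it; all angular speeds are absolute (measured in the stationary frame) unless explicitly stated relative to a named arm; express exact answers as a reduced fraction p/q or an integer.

row1: w_G1=1 w_G3=1 w_R=1
row2: w_G1=49/27 w_G3=-1 w_R=0
total: w_G1=76/27 w_G3=0 w_R=1
asked value: 49/27

topology: planetary set — G1 27T / G2 11T / G3 49T, arm = carrier (Willis)
superposition row 1 [locked train]: every member turns x
row 2: sun turns y, ring = −(27/49)·y, arm 0
boundary: total ω_ring = x − (27/49)·y = 0 and total ω_arm = x = 1  ⇒  y = 49/27, x = 1
row 2 ring = −(27/49)·49/27 = -1
totals (row 1 + row 2): sun 1 + 49/27 = 76/27, ring 1 + (-1) = 0, arm 1 + 0 = 1
asked cell (row2, sun) = 49/27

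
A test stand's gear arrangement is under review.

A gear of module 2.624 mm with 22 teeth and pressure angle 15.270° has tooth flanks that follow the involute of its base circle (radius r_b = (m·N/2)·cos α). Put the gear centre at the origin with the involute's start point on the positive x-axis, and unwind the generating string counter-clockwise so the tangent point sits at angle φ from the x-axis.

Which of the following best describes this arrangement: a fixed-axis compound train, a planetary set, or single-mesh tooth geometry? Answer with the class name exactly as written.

single-mesh tooth geometry

single-mesh involute tooth geometry (22T wheel at module 2.624)
classification: single-mesh tooth geometry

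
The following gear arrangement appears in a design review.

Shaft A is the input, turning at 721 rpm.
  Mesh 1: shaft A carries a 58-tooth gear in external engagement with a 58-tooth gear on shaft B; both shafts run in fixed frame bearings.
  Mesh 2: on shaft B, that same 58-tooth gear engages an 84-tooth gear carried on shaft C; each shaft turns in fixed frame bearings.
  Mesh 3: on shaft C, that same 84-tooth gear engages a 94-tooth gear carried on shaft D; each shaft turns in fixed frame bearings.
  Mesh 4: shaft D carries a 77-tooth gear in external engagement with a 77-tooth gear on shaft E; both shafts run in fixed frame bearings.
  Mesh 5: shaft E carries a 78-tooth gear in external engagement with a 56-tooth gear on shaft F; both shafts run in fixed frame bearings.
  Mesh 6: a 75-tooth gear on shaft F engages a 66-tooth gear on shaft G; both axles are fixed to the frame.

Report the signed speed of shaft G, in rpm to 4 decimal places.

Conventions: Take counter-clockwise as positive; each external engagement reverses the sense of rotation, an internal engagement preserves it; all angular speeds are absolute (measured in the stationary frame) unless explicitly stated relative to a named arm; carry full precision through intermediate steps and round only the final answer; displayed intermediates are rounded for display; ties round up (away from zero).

+704.1405 rpm

class = fixed-axis compound train [6 meshes; 6 ratios multiply, 6 sense flips]
mesh 1 [58T→58T]: ω = 721.0000×58/58 = 721.0000 rpm, sense flips to −
mesh 2 [58T→84T]: ω = 721.0000×58/84 = 497.8333 rpm, sense flips to +
mesh 3 [84T→94T]: ω = 497.8333×84/94 = 444.8723 rpm, sense flips to −
mesh 4 [77T→77T]: ω = 444.8723×77/77 = 444.8723 rpm, sense flips to +
mesh 5 [78T→56T]: ω = 444.8723×78/56 = 619.6436 rpm, sense flips to −
mesh 6 [75T→66T]: ω = 619.6436×75/66 = 704.1405 rpm, sense flips to +
signed output speed = +704.1405 rpm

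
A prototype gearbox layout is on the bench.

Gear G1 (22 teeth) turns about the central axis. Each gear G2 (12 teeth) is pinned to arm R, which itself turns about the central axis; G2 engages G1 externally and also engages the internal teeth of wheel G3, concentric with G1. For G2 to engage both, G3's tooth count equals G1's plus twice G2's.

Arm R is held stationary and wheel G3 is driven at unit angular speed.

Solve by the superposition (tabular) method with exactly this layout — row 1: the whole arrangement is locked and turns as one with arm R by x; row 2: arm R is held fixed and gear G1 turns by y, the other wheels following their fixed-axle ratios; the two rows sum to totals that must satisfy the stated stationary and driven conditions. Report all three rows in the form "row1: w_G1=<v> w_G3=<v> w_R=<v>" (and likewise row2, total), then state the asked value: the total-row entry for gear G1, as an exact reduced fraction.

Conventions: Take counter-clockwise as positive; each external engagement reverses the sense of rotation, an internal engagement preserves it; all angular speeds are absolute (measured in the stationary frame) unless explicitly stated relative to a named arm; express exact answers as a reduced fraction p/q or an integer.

row1: w_G1=0 w_G3=0 w_R=0
row2: w_G1=-23/11 w_G3=1 w_R=0
total: w_G1=-23/11 w_G3=1 w_R=0
asked value: -23/11

class = planetary set [G3 = 22+2·12 = 46; Willis about the carrier]
superposition row 1 [locked train]: every member turns x
row 2 (arm held, sun turns y): ω_ring = −(22/46)·y, ω_arm = 0
boundary: total ω_arm = x = 0 and total ω_ring = x − (22/46)·y = 1  ⇒  y = -23/11, x = 0
row 2 ring = −(22/46)·(-23/11) = 1
totals (row 1 + row 2): sun 0 + (-23/11) = -23/11, ring 0 + 1 = 1, arm 0 + 0 = 0
asked cell (total, sun) = -23/11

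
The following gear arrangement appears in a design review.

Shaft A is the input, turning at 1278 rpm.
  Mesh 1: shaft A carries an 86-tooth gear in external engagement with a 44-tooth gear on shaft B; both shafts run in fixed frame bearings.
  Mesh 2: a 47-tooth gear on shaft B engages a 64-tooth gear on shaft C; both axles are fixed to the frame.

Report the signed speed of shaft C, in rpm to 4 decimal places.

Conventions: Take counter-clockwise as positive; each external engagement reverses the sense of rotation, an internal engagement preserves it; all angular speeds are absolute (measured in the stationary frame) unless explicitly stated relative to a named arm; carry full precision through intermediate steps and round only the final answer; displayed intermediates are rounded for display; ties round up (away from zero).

class = fixed-axis compound train [2 meshes; 2 ratios multiply, 2 sense flips]
mesh 1 [86T→44T]: ω = 1278.0000×86/44 = 2497.9091 rpm, sense flips to −
mesh 2 [47T→64T]: ω = 2497.9091×47/64 = 1834.4020 rpm, sense flips to +
signed output speed = +1834.4020 rpm

+1834.4020 rpm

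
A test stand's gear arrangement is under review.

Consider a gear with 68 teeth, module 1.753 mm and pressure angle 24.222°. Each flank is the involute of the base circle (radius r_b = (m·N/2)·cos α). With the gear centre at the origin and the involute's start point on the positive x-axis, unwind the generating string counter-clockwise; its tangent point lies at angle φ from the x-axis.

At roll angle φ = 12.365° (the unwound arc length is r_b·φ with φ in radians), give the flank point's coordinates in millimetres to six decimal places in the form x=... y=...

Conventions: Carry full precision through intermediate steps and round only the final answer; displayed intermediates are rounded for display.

recognized (one wheel, involute flank): single-mesh tooth geometry, m = 1.753, N = 68
pitch radius r_p = m·N/2 = 1.753·68/2 = 59.602000
base radius r_b = r_p·cos α = 59.602000·cos 24.222° = 54.354798
roll angle φ = 12.365° = 0.21580996 rad
x = r_b·(cos φ + φ·sin φ) = 55.605857
y = r_b·(sin φ − φ·cos φ) = 0.181262

x=55.605857 y=0.181262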